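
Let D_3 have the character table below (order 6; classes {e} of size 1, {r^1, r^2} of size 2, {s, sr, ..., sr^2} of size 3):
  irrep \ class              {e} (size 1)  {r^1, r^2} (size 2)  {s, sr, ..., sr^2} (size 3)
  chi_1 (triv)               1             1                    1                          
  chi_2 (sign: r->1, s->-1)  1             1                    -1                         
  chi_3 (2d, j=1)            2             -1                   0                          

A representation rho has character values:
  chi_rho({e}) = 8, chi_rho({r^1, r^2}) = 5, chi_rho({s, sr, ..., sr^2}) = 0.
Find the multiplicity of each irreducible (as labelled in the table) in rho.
Multiplicities: chi_1: 3, chi_2: 3, chi_3: 1.

Details: Use <chi_rho, chi> = (1/|G|) sum_C |C| * chi_rho(C) * conj(chi(C)) with |G| = 6 for each irreducible chi in the table:
  <chi_rho, chi_1> = (1/6)[1*(8)*conj(1) + 2*(5)*conj(1) + 3*(0)*conj(1)]
      = (1/6)[(8) + (10) + (0)] = 18/6 = 3
  <chi_rho, chi_2> = (1/6)[1*(8)*conj(1) + 2*(5)*conj(1) + 3*(0)*conj(-1)]
      = (1/6)[(8) + (10) + (0)] = 18/6 = 3
  <chi_rho, chi_3> = (1/6)[1*(8)*conj(2) + 2*(5)*conj(-1) + 3*(0)*conj(0)]
      = (1/6)[(16) + (-10) + (0)] = 6/6 = 1
Dimension check: dim(rho) = sum (mult * dim) = 3*1 + 3*1 + 1*2 = 8 = chi_rho(e) = 8.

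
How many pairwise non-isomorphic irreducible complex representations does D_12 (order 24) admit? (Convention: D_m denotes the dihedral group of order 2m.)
9

The number of irreducible complex representations of a finite group equals its number of conjugacy classes. D_12 has 9 conjugacy classes (n/2 + 3 for n even), so D_12 (order 24) has exactly 9 irreducible complex representations.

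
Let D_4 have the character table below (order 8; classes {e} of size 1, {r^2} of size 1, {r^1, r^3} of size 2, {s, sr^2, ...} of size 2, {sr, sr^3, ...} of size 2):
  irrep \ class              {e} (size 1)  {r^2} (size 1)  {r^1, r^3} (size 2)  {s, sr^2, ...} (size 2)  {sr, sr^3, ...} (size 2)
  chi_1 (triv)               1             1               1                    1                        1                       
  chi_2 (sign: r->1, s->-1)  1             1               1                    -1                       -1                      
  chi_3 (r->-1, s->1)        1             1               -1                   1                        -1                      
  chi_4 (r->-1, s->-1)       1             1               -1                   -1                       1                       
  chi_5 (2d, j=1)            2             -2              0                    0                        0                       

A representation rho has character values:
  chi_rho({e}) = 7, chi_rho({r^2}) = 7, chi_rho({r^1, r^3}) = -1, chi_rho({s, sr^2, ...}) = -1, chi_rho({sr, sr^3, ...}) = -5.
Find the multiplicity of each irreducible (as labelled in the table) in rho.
Multiplicities: chi_1: 0, chi_2: 3, chi_3: 3, chi_4: 1, chi_5: 0.

Working: Use <chi_rho, chi> = (1/|G|) sum_C |C| * chi_rho(C) * conj(chi(C)) with |G| = 8 for each irreducible chi in the table:
  <chi_rho, chi_1> = (1/8)[1*(7)*conj(1) + 1*(7)*conj(1) + 2*(-1)*conj(1) + 2*(-1)*conj(1) + 2*(-5)*conj(1)]
      = (1/8)[(7) + (7) + (-2) + (-2) + (-10)] = 0/8 = 0
  <chi_rho, chi_2> = (1/8)[1*(7)*conj(1) + 1*(7)*conj(1) + 2*(-1)*conj(1) + 2*(-1)*conj(-1) + 2*(-5)*conj(-1)]
      = (1/8)[(7) + (7) + (-2) + (2) + (10)] = 24/8 = 3
  <chi_rho, chi_3> = (1/8)[1*(7)*conj(1) + 1*(7)*conj(1) + 2*(-1)*conj(-1) + 2*(-1)*conj(1) + 2*(-5)*conj(-1)]
      = (1/8)[(7) + (7) + (2) + (-2) + (10)] = 24/8 = 3
  <chi_rho, chi_4> = (1/8)[1*(7)*conj(1) + 1*(7)*conj(1) + 2*(-1)*conj(-1) + 2*(-1)*conj(-1) + 2*(-5)*conj(1)]
      = (1/8)[(7) + (7) + (2) + (2) + (-10)] = 8/8 = 1
  <chi_rho, chi_5> = (1/8)[1*(7)*conj(2) + 1*(7)*conj(-2) + 2*(-1)*conj(0) + 2*(-1)*conj(0) + 2*(-5)*conj(0)]
      = (1/8)[(14) + (-14) + (0) + (0) + (0)] = 0/8 = 0
Dimension check: dim(rho) = sum (mult * dim) = 0*1 + 3*1 + 3*1 + 1*1 + 0*2 = 7 = chi_rho(e) = 7.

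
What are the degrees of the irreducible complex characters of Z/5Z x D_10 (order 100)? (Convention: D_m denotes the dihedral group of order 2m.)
Dimensions: 1, 1, 1, 1, 1, 1, 1, 1, 1, 1, 1, 1, 1, 1, 1, 1, 1, 1, 1, 1, 2, 2, 2, 2, 2, 2, 2, 2, 2, 2, 2, 2, 2, 2, 2, 2, 2, 2, 2, 2

Details: There are 40 irreducibles (= number of conjugacy classes). Their dimensions d_i satisfy sum d_i^2 = |G| = 100: 1 + 1 + 1 + 1 + 1 + 1 + 1 + 1 + 1 + 1 + 1 + 1 + 1 + 1 + 1 + 1 + 1 + 1 + 1 + 1 + 4 + 4 + 4 + 4 + 4 + 4 + 4 + 4 + 4 + 4 + 4 + 4 + 4 + 4 + 4 + 4 + 4 + 4 + 4 + 4 = 100. (For the product with Z/5Z: each of the 5 1-dim characters of Z/5Z tensors with each irrep of D_10, giving 5 copies of each D_10-dimension.)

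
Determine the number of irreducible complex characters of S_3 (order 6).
3

Working: The number of irreducible complex representations of a finite group equals its number of conjugacy classes. Conjugacy classes in S_3 correspond to cycle types, i.e. partitions of 3; there are p(3) = 3 of them, so S_3 (order 6) has exactly 3 irreducible complex representations.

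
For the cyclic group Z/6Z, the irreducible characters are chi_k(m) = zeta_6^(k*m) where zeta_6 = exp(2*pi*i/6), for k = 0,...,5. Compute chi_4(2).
chi_4(2) = zeta_6^8 = exp(2*I*pi/3)

Why: chi_4(2) = zeta_6^(4*2) = zeta_6^8. Since zeta_6^6 = 1, this equals zeta_6^2 = exp(2*pi*i*2/6) = exp(2*I*pi/3).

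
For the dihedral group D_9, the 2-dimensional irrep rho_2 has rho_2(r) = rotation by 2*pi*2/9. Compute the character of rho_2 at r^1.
chi_{rho_2}(r^1) = 2*cos(2*pi*2*1/9) = 2*cos(4*pi/9)

Solution. rho_2(r^1) is rotation by angle 2*pi*2*1/9, whose trace is 2*cos(2*pi*2*1/9) = 2*cos(4*pi/9).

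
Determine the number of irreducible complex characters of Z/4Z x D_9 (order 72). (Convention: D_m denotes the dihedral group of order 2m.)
24

Derivation: The number of irreducible complex representations of a finite group equals its number of conjugacy classes. For a direct product, #classes(G x H) = #classes(G) * #classes(H). Z/4Z has 4 classes (abelian), D_9 has 6 classes, so 4 * 6 = 24, so Z/4Z x D_9 (order 72) has exactly 24 irreducible complex representations.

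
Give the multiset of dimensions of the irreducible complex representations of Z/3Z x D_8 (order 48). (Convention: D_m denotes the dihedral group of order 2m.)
Dimensions: 1, 1, 1, 1, 1, 1, 1, 1, 1, 1, 1, 1, 2, 2, 2, 2, 2, 2, 2, 2, 2

Why: There are 21 irreducibles (= number of conjugacy classes). Their dimensions d_i satisfy sum d_i^2 = |G| = 48: 1 + 1 + 1 + 1 + 1 + 1 + 1 + 1 + 1 + 1 + 1 + 1 + 4 + 4 + 4 + 4 + 4 + 4 + 4 + 4 + 4 = 48. (For the product with Z/3Z: each of the 3 1-dim characters of Z/3Z tensors with each irrep of D_8, giving 3 copies of each D_8-dimension.)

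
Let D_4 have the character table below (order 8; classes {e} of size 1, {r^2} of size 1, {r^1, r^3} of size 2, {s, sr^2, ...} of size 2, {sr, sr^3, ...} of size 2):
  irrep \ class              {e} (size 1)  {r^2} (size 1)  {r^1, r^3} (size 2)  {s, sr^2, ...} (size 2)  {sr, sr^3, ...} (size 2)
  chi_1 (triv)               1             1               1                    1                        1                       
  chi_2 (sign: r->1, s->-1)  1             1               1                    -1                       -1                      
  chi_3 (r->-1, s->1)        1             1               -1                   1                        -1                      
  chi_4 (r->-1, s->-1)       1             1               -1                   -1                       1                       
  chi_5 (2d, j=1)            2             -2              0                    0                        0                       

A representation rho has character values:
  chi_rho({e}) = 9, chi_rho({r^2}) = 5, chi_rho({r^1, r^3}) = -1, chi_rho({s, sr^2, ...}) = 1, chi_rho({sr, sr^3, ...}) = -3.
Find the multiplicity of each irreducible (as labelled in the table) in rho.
Multiplicities: chi_1: 1, chi_2: 2, chi_3: 3, chi_4: 1, chi_5: 1.

Use <chi_rho, chi> = (1/|G|) sum_C |C| * chi_rho(C) * conj(chi(C)) with |G| = 8 for each irreducible chi in the table:
  <chi_rho, chi_1> = (1/8)[1*(9)*conj(1) + 1*(5)*conj(1) + 2*(-1)*conj(1) + 2*(1)*conj(1) + 2*(-3)*conj(1)]
      = (1/8)[(9) + (5) + (-2) + (2) + (-6)] = 8/8 = 1
  <chi_rho, chi_2> = (1/8)[1*(9)*conj(1) + 1*(5)*conj(1) + 2*(-1)*conj(1) + 2*(1)*conj(-1) + 2*(-3)*conj(-1)]
      = (1/8)[(9) + (5) + (-2) + (-2) + (6)] = 16/8 = 2
  <chi_rho, chi_3> = (1/8)[1*(9)*conj(1) + 1*(5)*conj(1) + 2*(-1)*conj(-1) + 2*(1)*conj(1) + 2*(-3)*conj(-1)]
      = (1/8)[(9) + (5) + (2) + (2) + (6)] = 24/8 = 3
  <chi_rho, chi_4> = (1/8)[1*(9)*conj(1) + 1*(5)*conj(1) + 2*(-1)*conj(-1) + 2*(1)*conj(-1) + 2*(-3)*conj(1)]
      = (1/8)[(9) + (5) + (2) + (-2) + (-6)] = 8/8 = 1
  <chi_rho, chi_5> = (1/8)[1*(9)*conj(2) + 1*(5)*conj(-2) + 2*(-1)*conj(0) + 2*(1)*conj(0) + 2*(-3)*conj(0)]
      = (1/8)[(18) + (-10) + (0) + (0) + (0)] = 8/8 = 1
Dimension check: dim(rho) = sum (mult * dim) = 1*1 + 2*1 + 3*1 + 1*1 + 1*2 = 9 = chi_rho(e) = 9.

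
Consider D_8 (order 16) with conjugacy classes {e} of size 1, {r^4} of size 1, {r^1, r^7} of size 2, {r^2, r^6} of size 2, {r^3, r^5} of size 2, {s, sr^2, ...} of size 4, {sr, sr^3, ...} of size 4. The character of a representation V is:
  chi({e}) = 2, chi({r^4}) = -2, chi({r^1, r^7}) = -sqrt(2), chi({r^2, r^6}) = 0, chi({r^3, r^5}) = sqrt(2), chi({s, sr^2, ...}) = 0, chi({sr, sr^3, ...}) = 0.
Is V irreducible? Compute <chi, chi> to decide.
Irreducible: <chi, chi> = 1.

Reasoning: <chi, chi> = (1/|G|) sum_C |C| * |chi(C)|^2 = (1/16)[1*|2|^2 + 1*|-2|^2 + 2*|-sqrt(2)|^2 + 2*|0|^2 + 2*|sqrt(2)|^2 + 4*|0|^2 + 4*|0|^2]
  = (1/16)[(4) + (4) + (4) + (0) + (4) + (0) + (0)] = 16/16 = 1.
A character is irreducible iff <chi, chi> = 1, so this representation is irreducible.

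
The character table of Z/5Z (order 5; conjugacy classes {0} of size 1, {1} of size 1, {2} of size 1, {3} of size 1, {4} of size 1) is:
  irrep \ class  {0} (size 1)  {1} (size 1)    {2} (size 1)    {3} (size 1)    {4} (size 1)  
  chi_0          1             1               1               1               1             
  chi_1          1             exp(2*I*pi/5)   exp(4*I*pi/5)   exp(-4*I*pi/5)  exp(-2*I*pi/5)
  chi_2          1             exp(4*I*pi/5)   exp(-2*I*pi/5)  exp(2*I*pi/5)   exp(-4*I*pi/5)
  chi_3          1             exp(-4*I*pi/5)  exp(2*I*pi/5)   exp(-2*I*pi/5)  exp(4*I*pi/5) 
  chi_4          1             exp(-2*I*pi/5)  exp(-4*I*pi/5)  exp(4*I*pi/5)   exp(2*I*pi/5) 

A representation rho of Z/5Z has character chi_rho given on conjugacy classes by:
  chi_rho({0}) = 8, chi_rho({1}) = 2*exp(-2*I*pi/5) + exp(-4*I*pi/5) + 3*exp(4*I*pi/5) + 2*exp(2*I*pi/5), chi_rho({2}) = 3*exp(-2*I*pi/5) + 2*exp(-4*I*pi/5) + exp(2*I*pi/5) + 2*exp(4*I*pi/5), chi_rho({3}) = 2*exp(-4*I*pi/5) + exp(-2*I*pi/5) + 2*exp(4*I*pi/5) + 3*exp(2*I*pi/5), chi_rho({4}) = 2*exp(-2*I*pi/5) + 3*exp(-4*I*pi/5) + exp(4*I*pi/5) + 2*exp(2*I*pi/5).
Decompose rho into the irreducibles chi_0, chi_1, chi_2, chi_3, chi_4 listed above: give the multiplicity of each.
Multiplicities: chi_0: 0, chi_1: 2, chi_2: 3, chi_3: 1, chi_4: 2.

Explanation: Use <chi_rho, chi> = (1/|G|) sum_C |C| * chi_rho(C) * conj(chi(C)) with |G| = 5 for each irreducible chi in the table:
  <chi_rho, chi_0> = (1/5)[1*(8)*conj(1) + 1*(2*exp(-2*I*pi/5) + exp(-4*I*pi/5) + 3*exp(4*I*pi/5) + 2*exp(2*I*pi/5))*conj(1) + 1*(3*exp(-2*I*pi/5) + 2*exp(-4*I*pi/5) + exp(2*I*pi/5) + 2*exp(4*I*pi/5))*conj(1) + 1*(2*exp(-4*I*pi/5) + exp(-2*I*pi/5) + 2*exp(4*I*pi/5) + 3*exp(2*I*pi/5))*conj(1) + 1*(2*exp(-2*I*pi/5) + 3*exp(-4*I*pi/5) + exp(4*I*pi/5) + 2*exp(2*I*pi/5))*conj(1)]
      = (1/5)[(8) + (2*exp(-2*I*pi/5) + exp(-4*I*pi/5) + 3*exp(4*I*pi/5) + 2*exp(2*I*pi/5)) + (3*exp(-2*I*pi/5) + 2*exp(-4*I*pi/5) + exp(2*I*pi/5) + 2*exp(4*I*pi/5)) + (2*exp(-4*I*pi/5) + exp(-2*I*pi/5) + 2*exp(4*I*pi/5) + 3*exp(2*I*pi/5)) + (2*exp(-2*I*pi/5) + 3*exp(-4*I*pi/5) + exp(4*I*pi/5) + 2*exp(2*I*pi/5))] = 0/5 = 0
  <chi_rho, chi_1> = (1/5)[1*(8)*conj(1) + 1*(2*exp(-2*I*pi/5) + exp(-4*I*pi/5) + 3*exp(4*I*pi/5) + 2*exp(2*I*pi/5))*conj(exp(2*I*pi/5)) + 1*(3*exp(-2*I*pi/5) + 2*exp(-4*I*pi/5) + exp(2*I*pi/5) + 2*exp(4*I*pi/5))*conj(exp(4*I*pi/5)) + 1*(2*exp(-4*I*pi/5) + exp(-2*I*pi/5) + 2*exp(4*I*pi/5) + 3*exp(2*I*pi/5))*conj(exp(-4*I*pi/5)) + 1*(2*exp(-2*I*pi/5) + 3*exp(-4*I*pi/5) + exp(4*I*pi/5) + 2*exp(2*I*pi/5))*conj(exp(-2*I*pi/5))]
      = (1/5)[(8) + (2 + 2*exp(-4*I*pi/5) + exp(4*I*pi/5) + 3*exp(2*I*pi/5)) + (2 + exp(-2*I*pi/5) + 3*exp(4*I*pi/5) + 2*exp(2*I*pi/5)) + (2 + 2*exp(-2*I*pi/5) + 3*exp(-4*I*pi/5) + exp(2*I*pi/5)) + (2 + 3*exp(-2*I*pi/5) + exp(-4*I*pi/5) + 2*exp(4*I*pi/5))] = 10/5 = 2
  <chi_rho, chi_2> = (1/5)[1*(8)*conj(1) + 1*(2*exp(-2*I*pi/5) + exp(-4*I*pi/5) + 3*exp(4*I*pi/5) + 2*exp(2*I*pi/5))*conj(exp(4*I*pi/5)) + 1*(3*exp(-2*I*pi/5) + 2*exp(-4*I*pi/5) + exp(2*I*pi/5) + 2*exp(4*I*pi/5))*conj(exp(-2*I*pi/5)) + 1*(2*exp(-4*I*pi/5) + exp(-2*I*pi/5) + 2*exp(4*I*pi/5) + 3*exp(2*I*pi/5))*conj(exp(2*I*pi/5)) + 1*(2*exp(-2*I*pi/5) + 3*exp(-4*I*pi/5) + exp(4*I*pi/5) + 2*exp(2*I*pi/5))*conj(exp(-4*I*pi/5))]
      = (1/5)[(8) + (3 + 2*exp(-2*I*pi/5) + exp(2*I*pi/5) + 2*exp(4*I*pi/5)) + (3 + 2*exp(-2*I*pi/5) + 2*exp(-4*I*pi/5) + exp(4*I*pi/5)) + (3 + exp(-4*I*pi/5) + 2*exp(4*I*pi/5) + 2*exp(2*I*pi/5)) + (3 + 2*exp(-4*I*pi/5) + exp(-2*I*pi/5) + 2*exp(2*I*pi/5))] = 15/5 = 3
  <chi_rho, chi_3> = (1/5)[1*(8)*conj(1) + 1*(2*exp(-2*I*pi/5) + exp(-4*I*pi/5) + 3*exp(4*I*pi/5) + 2*exp(2*I*pi/5))*conj(exp(-4*I*pi/5)) + 1*(3*exp(-2*I*pi/5) + 2*exp(-4*I*pi/5) + exp(2*I*pi/5) + 2*exp(4*I*pi/5))*conj(exp(2*I*pi/5)) + 1*(2*exp(-4*I*pi/5) + exp(-2*I*pi/5) + 2*exp(4*I*pi/5) + 3*exp(2*I*pi/5))*conj(exp(-2*I*pi/5)) + 1*(2*exp(-2*I*pi/5) + 3*exp(-4*I*pi/5) + exp(4*I*pi/5) + 2*exp(2*I*pi/5))*conj(exp(4*I*pi/5))]
      = (1/5)[(8) + (1 + 3*exp(-2*I*pi/5) + 2*exp(-4*I*pi/5) + 2*exp(2*I*pi/5)) + (1 + 3*exp(-4*I*pi/5) + 2*exp(4*I*pi/5) + 2*exp(2*I*pi/5)) + (1 + 2*exp(-2*I*pi/5) + 2*exp(-4*I*pi/5) + 3*exp(4*I*pi/5)) + (1 + 2*exp(-2*I*pi/5) + 2*exp(4*I*pi/5) + 3*exp(2*I*pi/5))] = 5/5 = 1
  <chi_rho, chi_4> = (1/5)[1*(8)*conj(1) + 1*(2*exp(-2*I*pi/5) + exp(-4*I*pi/5) + 3*exp(4*I*pi/5) + 2*exp(2*I*pi/5))*conj(exp(-2*I*pi/5)) + 1*(3*exp(-2*I*pi/5) + 2*exp(-4*I*pi/5) + exp(2*I*pi/5) + 2*exp(4*I*pi/5))*conj(exp(-4*I*pi/5)) + 1*(2*exp(-4*I*pi/5) + exp(-2*I*pi/5) + 2*exp(4*I*pi/5) + 3*exp(2*I*pi/5))*conj(exp(4*I*pi/5)) + 1*(2*exp(-2*I*pi/5) + 3*exp(-4*I*pi/5) + exp(4*I*pi/5) + 2*exp(2*I*pi/5))*conj(exp(2*I*pi/5))]
      = (1/5)[(8) + (2 + 3*exp(-4*I*pi/5) + exp(-2*I*pi/5) + 2*exp(4*I*pi/5)) + (2 + 2*exp(-2*I*pi/5) + exp(-4*I*pi/5) + 3*exp(2*I*pi/5)) + (2 + 3*exp(-2*I*pi/5) + exp(4*I*pi/5) + 2*exp(2*I*pi/5)) + (2 + 2*exp(-4*I*pi/5) + exp(2*I*pi/5) + 3*exp(4*I*pi/5))] = 10/5 = 2
(Exp terms are combined using exp(i*s)*conj(exp(i*t)) = exp(i*(s-t)), and sums of them are collapsed using the identity that for every m > 1 the m distinct m-th roots of unity sum to 0, e.g. 1 + exp(2*I*pi/3) + exp(-2*I*pi/3) = 0.)
Dimension check: dim(rho) = sum (mult * dim) = 0*1 + 2*1 + 3*1 + 1*1 + 2*1 = 8 = chi_rho(e) = 8.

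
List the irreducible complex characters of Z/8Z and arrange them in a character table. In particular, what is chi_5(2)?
Character table of Z/8Z (irreps indexed chi_0,...,chi_7 with chi_k(m) = zeta_8^(k*m), zeta_8 = exp(2*pi*i/8)):
  irrep \ class  {0} (size 1)  {1} (size 1)    {2} (size 1)  {3} (size 1)    {4} (size 1)  {5} (size 1)    {6} (size 1)  {7} (size 1)  
  chi_0          1             1               1             1               1             1               1             1             
  chi_1          1             exp(I*pi/4)     I             exp(3*I*pi/4)   -1            exp(-3*I*pi/4)  -I            exp(-I*pi/4)  
  chi_2          1             I               -1            -I              1             I               -1            -I            
  chi_3          1             exp(3*I*pi/4)   -I            exp(I*pi/4)     -1            exp(-I*pi/4)    I             exp(-3*I*pi/4)
  chi_4          1             -1              1             -1              1             -1              1             -1            
  chi_5          1             exp(-3*I*pi/4)  I             exp(-I*pi/4)    -1            exp(I*pi/4)     -I            exp(3*I*pi/4) 
  chi_6          1             -I              -1            I               1             -I              -1            I             
  chi_7          1             exp(-I*pi/4)    -I            exp(-3*I*pi/4)  -1            exp(3*I*pi/4)   I             exp(I*pi/4)   

Spot check: chi_5(2) = zeta_8^(5*2) = zeta_8^10 = I.

Working: Z/8Z is abelian, so all 8 irreducible complex representations are 1-dimensional. They are given by chi_k(m) = zeta_8^(k*m) for k = 0,...,7. Row orthogonality: sum_m chi_k(m) conj(chi_l(m)) = 8 * [k = l].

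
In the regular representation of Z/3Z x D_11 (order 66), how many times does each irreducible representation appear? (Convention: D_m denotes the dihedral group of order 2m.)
Each irreducible V_i of dimension d_i appears with multiplicity d_i, i.e. rho_reg = (direct sum over all irreducibles V_i) d_i V_i. The irreducible dimensions for Z/3Z x D_11 are 1, 1, 1, 1, 1, 1, 2, 2, 2, 2, 2, 2, 2, 2, 2, 2, 2, 2, 2, 2, 2: 6 irreducibles of dimension 1, each with multiplicity 1; 15 irreducibles of dimension 2, each with multiplicity 2. Total dimension 6*1*1 + 15*2*2 = 66 = |G|.

Explanation: General theorem: in the regular representation of a finite group G, each irreducible appears with multiplicity equal to its dimension. Check: dim(rho_reg) = sum d_i^2 = 1 + 1 + 1 + 1 + 1 + 1 + 4 + 4 + 4 + 4 + 4 + 4 + 4 + 4 + 4 + 4 + 4 + 4 + 4 + 4 + 4 = 66 = |G|.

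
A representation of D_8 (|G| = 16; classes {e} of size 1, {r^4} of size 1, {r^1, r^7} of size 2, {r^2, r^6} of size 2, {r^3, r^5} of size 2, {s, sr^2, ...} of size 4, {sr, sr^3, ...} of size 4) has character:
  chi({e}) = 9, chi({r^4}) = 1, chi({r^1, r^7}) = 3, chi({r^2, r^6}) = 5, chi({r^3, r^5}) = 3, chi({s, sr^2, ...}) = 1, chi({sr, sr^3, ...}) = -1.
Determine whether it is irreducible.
Not irreducible (reducible): <chi, chi> = 11 > 1.

Why: <chi, chi> = (1/|G|) sum_C |C| * |chi(C)|^2 = (1/16)[1*|9|^2 + 1*|1|^2 + 2*|3|^2 + 2*|5|^2 + 2*|3|^2 + 4*|1|^2 + 4*|-1|^2]
  = (1/16)[(81) + (1) + (18) + (50) + (18) + (4) + (4)] = 176/16 = 11.
A character is irreducible iff <chi, chi> = 1, so this representation is reducible.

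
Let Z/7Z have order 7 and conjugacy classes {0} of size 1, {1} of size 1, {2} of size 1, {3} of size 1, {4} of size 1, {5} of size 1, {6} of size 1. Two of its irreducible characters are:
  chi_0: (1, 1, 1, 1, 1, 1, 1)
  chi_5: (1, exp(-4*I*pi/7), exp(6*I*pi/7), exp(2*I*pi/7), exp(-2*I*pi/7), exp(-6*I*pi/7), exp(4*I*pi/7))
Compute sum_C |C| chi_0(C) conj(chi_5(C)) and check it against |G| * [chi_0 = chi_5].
Sum = 0; so <chi_0, chi_5> = 0 (distinct irreducibles are orthogonal).

Working: Compute term by term over conjugacy classes (|C| * chi_0(C) * conj(chi_5(C))):
  1*(1)*conj(1) + 1*(1)*conj(exp(-4*I*pi/7)) + 1*(1)*conj(exp(6*I*pi/7)) + 1*(1)*conj(exp(2*I*pi/7)) + 1*(1)*conj(exp(-2*I*pi/7)) + 1*(1)*conj(exp(-6*I*pi/7)) + 1*(1)*conj(exp(4*I*pi/7))
  = (1) + (exp(4*I*pi/7)) + (exp(-6*I*pi/7)) + (exp(-2*I*pi/7)) + (exp(2*I*pi/7)) + (exp(6*I*pi/7)) + (exp(-4*I*pi/7))
  = 0.
(Exp terms are combined using exp(i*s)*conj(exp(i*t)) = exp(i*(s-t)), and sums of them are collapsed using the identity that for every m > 1 the m distinct m-th roots of unity sum to 0, e.g. 1 + exp(2*I*pi/3) + exp(-2*I*pi/3) = 0.)
Dividing by |G| = 7 gives 0/7 = 0, matching the row-orthogonality relation <chi_0, chi_5> = [chi_0 = chi_5].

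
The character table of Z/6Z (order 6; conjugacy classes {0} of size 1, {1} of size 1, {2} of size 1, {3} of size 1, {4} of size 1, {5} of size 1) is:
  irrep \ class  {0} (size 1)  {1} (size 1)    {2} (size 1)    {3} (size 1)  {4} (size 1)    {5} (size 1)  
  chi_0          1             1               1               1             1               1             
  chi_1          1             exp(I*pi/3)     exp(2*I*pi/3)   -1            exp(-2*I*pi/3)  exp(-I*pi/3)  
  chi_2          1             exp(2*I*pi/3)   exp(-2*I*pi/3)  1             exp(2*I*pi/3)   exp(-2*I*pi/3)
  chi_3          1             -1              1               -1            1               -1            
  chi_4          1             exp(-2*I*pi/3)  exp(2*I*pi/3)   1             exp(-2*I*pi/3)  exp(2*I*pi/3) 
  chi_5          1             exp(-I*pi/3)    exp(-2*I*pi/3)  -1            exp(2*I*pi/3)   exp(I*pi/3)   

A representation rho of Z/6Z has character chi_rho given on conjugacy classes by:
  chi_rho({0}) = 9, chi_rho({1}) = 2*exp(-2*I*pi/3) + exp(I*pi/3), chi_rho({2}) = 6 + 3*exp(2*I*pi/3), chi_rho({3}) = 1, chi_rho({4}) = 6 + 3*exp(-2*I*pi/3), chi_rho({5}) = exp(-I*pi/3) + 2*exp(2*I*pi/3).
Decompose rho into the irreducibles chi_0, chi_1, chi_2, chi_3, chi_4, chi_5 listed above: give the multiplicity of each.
Multiplicities: chi_0: 3, chi_1: 1, chi_2: 0, chi_3: 3, chi_4: 2, chi_5: 0.

Proof sketch: Use <chi_rho, chi> = (1/|G|) sum_C |C| * chi_rho(C) * conj(chi(C)) with |G| = 6 for each irreducible chi in the table:
  <chi_rho, chi_0> = (1/6)[1*(9)*conj(1) + 1*(2*exp(-2*I*pi/3) + exp(I*pi/3))*conj(1) + 1*(6 + 3*exp(2*I*pi/3))*conj(1) + 1*(1)*conj(1) + 1*(6 + 3*exp(-2*I*pi/3))*conj(1) + 1*(exp(-I*pi/3) + 2*exp(2*I*pi/3))*conj(1)]
      = (1/6)[(9) + (2*exp(-2*I*pi/3) + exp(I*pi/3)) + (6 + 3*exp(2*I*pi/3)) + (1) + (6 + 3*exp(-2*I*pi/3)) + (exp(-I*pi/3) + 2*exp(2*I*pi/3))] = 18/6 = 3
  <chi_rho, chi_1> = (1/6)[1*(9)*conj(1) + 1*(2*exp(-2*I*pi/3) + exp(I*pi/3))*conj(exp(I*pi/3)) + 1*(6 + 3*exp(2*I*pi/3))*conj(exp(2*I*pi/3)) + 1*(1)*conj(-1) + 1*(6 + 3*exp(-2*I*pi/3))*conj(exp(-2*I*pi/3)) + 1*(exp(-I*pi/3) + 2*exp(2*I*pi/3))*conj(exp(-I*pi/3))]
      = (1/6)[(9) + (-1) + (3 + 6*exp(-2*I*pi/3)) + (-1) + (3 + 6*exp(2*I*pi/3)) + (-1)] = 6/6 = 1
  <chi_rho, chi_2> = (1/6)[1*(9)*conj(1) + 1*(2*exp(-2*I*pi/3) + exp(I*pi/3))*conj(exp(2*I*pi/3)) + 1*(6 + 3*exp(2*I*pi/3))*conj(exp(-2*I*pi/3)) + 1*(1)*conj(1) + 1*(6 + 3*exp(-2*I*pi/3))*conj(exp(2*I*pi/3)) + 1*(exp(-I*pi/3) + 2*exp(2*I*pi/3))*conj(exp(-2*I*pi/3))]
      = (1/6)[(9) + (exp(-I*pi/3) + 2*exp(2*I*pi/3)) + (3*exp(-2*I*pi/3) + 6*exp(2*I*pi/3)) + (1) + (6*exp(-2*I*pi/3) + 3*exp(2*I*pi/3)) + (2*exp(-2*I*pi/3) + exp(I*pi/3))] = 0/6 = 0
  <chi_rho, chi_3> = (1/6)[1*(9)*conj(1) + 1*(2*exp(-2*I*pi/3) + exp(I*pi/3))*conj(-1) + 1*(6 + 3*exp(2*I*pi/3))*conj(1) + 1*(1)*conj(-1) + 1*(6 + 3*exp(-2*I*pi/3))*conj(1) + 1*(exp(-I*pi/3) + 2*exp(2*I*pi/3))*conj(-1)]
      = (1/6)[(9) + (-exp(I*pi/3) - 2*exp(-2*I*pi/3)) + (6 + 3*exp(2*I*pi/3)) + (-1) + (6 + 3*exp(-2*I*pi/3)) + (-2*exp(2*I*pi/3) - exp(-I*pi/3))] = 18/6 = 3
  <chi_rho, chi_4> = (1/6)[1*(9)*conj(1) + 1*(2*exp(-2*I*pi/3) + exp(I*pi/3))*conj(exp(-2*I*pi/3)) + 1*(6 + 3*exp(2*I*pi/3))*conj(exp(2*I*pi/3)) + 1*(1)*conj(1) + 1*(6 + 3*exp(-2*I*pi/3))*conj(exp(-2*I*pi/3)) + 1*(exp(-I*pi/3) + 2*exp(2*I*pi/3))*conj(exp(2*I*pi/3))]
      = (1/6)[(9) + (1) + (3 + 6*exp(-2*I*pi/3)) + (1) + (3 + 6*exp(2*I*pi/3)) + (1)] = 12/6 = 2
  <chi_rho, chi_5> = (1/6)[1*(9)*conj(1) + 1*(2*exp(-2*I*pi/3) + exp(I*pi/3))*conj(exp(-I*pi/3)) + 1*(6 + 3*exp(2*I*pi/3))*conj(exp(-2*I*pi/3)) + 1*(1)*conj(-1) + 1*(6 + 3*exp(-2*I*pi/3))*conj(exp(2*I*pi/3)) + 1*(exp(-I*pi/3) + 2*exp(2*I*pi/3))*conj(exp(I*pi/3))]
      = (1/6)[(9) + (2*exp(-I*pi/3) + exp(2*I*pi/3)) + (3*exp(-2*I*pi/3) + 6*exp(2*I*pi/3)) + (-1) + (6*exp(-2*I*pi/3) + 3*exp(2*I*pi/3)) + (exp(-2*I*pi/3) + 2*exp(I*pi/3))] = 0/6 = 0
(Exp terms are combined using exp(i*s)*conj(exp(i*t)) = exp(i*(s-t)), and sums of them are collapsed using the identity that for every m > 1 the m distinct m-th roots of unity sum to 0, e.g. 1 + exp(2*I*pi/3) + exp(-2*I*pi/3) = 0.)
Dimension check: dim(rho) = sum (mult * dim) = 3*1 + 1*1 + 0*1 + 3*1 + 2*1 + 0*1 = 9 = chi_rho(e) = 9.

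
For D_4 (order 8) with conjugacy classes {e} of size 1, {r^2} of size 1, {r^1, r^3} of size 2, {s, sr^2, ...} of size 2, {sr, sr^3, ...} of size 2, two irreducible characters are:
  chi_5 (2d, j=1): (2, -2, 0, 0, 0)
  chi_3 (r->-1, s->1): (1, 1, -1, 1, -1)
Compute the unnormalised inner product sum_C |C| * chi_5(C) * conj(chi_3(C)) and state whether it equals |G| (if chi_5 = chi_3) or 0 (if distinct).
Sum = 0; so <chi_5, chi_3> = 0 (distinct irreducibles are orthogonal).

Proof sketch: Compute term by term over conjugacy classes (|C| * chi_5(C) * conj(chi_3(C))):
  1*(2)*conj(1) + 1*(-2)*conj(1) + 2*(0)*conj(-1) + 2*(0)*conj(1) + 2*(0)*conj(-1)
  = (2) + (-2) + (0) + (0) + (0)
  = 0.
Dividing by |G| = 8 gives 0/8 = 0, matching the row-orthogonality relation <chi_5, chi_3> = [chi_5 = chi_3].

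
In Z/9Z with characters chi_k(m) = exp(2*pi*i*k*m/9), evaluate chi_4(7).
chi_4(7) = zeta_9^28 = exp(2*I*pi/9)

Details: chi_4(7) = zeta_9^(4*7) = zeta_9^28. Since zeta_9^9 = 1, this equals zeta_9^1 = exp(2*pi*i*1/9) = exp(2*I*pi/9).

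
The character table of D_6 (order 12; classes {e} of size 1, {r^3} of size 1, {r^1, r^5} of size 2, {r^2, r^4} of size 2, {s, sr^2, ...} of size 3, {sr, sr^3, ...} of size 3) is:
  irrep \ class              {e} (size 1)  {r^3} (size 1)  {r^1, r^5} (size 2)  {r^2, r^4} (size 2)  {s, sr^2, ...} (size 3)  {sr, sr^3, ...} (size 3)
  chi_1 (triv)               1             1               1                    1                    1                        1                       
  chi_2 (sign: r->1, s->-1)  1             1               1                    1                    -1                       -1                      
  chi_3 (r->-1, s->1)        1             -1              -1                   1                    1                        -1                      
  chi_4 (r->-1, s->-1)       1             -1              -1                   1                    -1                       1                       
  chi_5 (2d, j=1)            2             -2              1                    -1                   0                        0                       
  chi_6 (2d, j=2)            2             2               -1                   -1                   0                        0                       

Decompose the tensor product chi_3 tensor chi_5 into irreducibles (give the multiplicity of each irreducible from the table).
chi_3 tensor chi_5 = chi_6 (all other irreducibles have multiplicity 0).

Proof sketch: The character of a tensor product is the pointwise product (chi_3 * chi_5)(C) = chi_3(C) * chi_5(C):
  {e}: (1)*(2), {r^3}: (-1)*(-2), {r^1, r^5}: (-1)*(1), {r^2, r^4}: (1)*(-1), {s, sr^2, ...}: (1)*(0), {sr, sr^3, ...}: (-1)*(0)
so (chi_3 * chi_5) takes values
  {e} -> 2, {r^3} -> 2, {r^1, r^5} -> -1, {r^2, r^4} -> -1, {s, sr^2, ...} -> 0, {sr, sr^3, ...} -> 0.
Now take the inner product of this character with each irreducible chi from the table, <chi_3*chi_5, chi> = (1/12) sum_C |C| (chi_3*chi_5)(C) conj(chi(C)):
  <chi_3*chi_5, chi_1> = (1/12)[1*(2)*conj(1) + 1*(2)*conj(1) + 2*(-1)*conj(1) + 2*(-1)*conj(1) + 3*(0)*conj(1) + 3*(0)*conj(1)]
      = (1/12)[(2) + (2) + (-2) + (-2) + (0) + (0)] = 0/12 = 0
  <chi_3*chi_5, chi_2> = (1/12)[1*(2)*conj(1) + 1*(2)*conj(1) + 2*(-1)*conj(1) + 2*(-1)*conj(1) + 3*(0)*conj(-1) + 3*(0)*conj(-1)]
      = (1/12)[(2) + (2) + (-2) + (-2) + (0) + (0)] = 0/12 = 0
  <chi_3*chi_5, chi_3> = (1/12)[1*(2)*conj(1) + 1*(2)*conj(-1) + 2*(-1)*conj(-1) + 2*(-1)*conj(1) + 3*(0)*conj(1) + 3*(0)*conj(-1)]
      = (1/12)[(2) + (-2) + (2) + (-2) + (0) + (0)] = 0/12 = 0
  <chi_3*chi_5, chi_4> = (1/12)[1*(2)*conj(1) + 1*(2)*conj(-1) + 2*(-1)*conj(-1) + 2*(-1)*conj(1) + 3*(0)*conj(-1) + 3*(0)*conj(1)]
      = (1/12)[(2) + (-2) + (2) + (-2) + (0) + (0)] = 0/12 = 0
  <chi_3*chi_5, chi_5> = (1/12)[1*(2)*conj(2) + 1*(2)*conj(-2) + 2*(-1)*conj(1) + 2*(-1)*conj(-1) + 3*(0)*conj(0) + 3*(0)*conj(0)]
      = (1/12)[(4) + (-4) + (-2) + (2) + (0) + (0)] = 0/12 = 0
  <chi_3*chi_5, chi_6> = (1/12)[1*(2)*conj(2) + 1*(2)*conj(2) + 2*(-1)*conj(-1) + 2*(-1)*conj(-1) + 3*(0)*conj(0) + 3*(0)*conj(0)]
      = (1/12)[(4) + (4) + (2) + (2) + (0) + (0)] = 12/12 = 1
Hence the multiplicities are chi_6: 1. Dimension check: dim(chi_3)*dim(chi_5) = 1*2 = 2 and sum (mult * dim) = 1*2 = 2.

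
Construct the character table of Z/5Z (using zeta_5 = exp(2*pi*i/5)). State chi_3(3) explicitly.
Character table of Z/5Z (irreps indexed chi_0,...,chi_4 with chi_k(m) = zeta_5^(k*m), zeta_5 = exp(2*pi*i/5)):
  irrep \ class  {0} (size 1)  {1} (size 1)    {2} (size 1)    {3} (size 1)    {4} (size 1)  
  chi_0          1             1               1               1               1             
  chi_1          1             exp(2*I*pi/5)   exp(4*I*pi/5)   exp(-4*I*pi/5)  exp(-2*I*pi/5)
  chi_2          1             exp(4*I*pi/5)   exp(-2*I*pi/5)  exp(2*I*pi/5)   exp(-4*I*pi/5)
  chi_3          1             exp(-4*I*pi/5)  exp(2*I*pi/5)   exp(-2*I*pi/5)  exp(4*I*pi/5) 
  chi_4          1             exp(-2*I*pi/5)  exp(-4*I*pi/5)  exp(4*I*pi/5)   exp(2*I*pi/5) 

Spot check: chi_3(3) = zeta_5^(3*3) = zeta_5^9 = exp(-2*I*pi/5).

Details: Z/5Z is abelian, so all 5 irreducible complex representations are 1-dimensional. They are given by chi_k(m) = zeta_5^(k*m) for k = 0,...,4. Row orthogonality: sum_m chi_k(m) conj(chi_l(m)) = 5 * [k = l].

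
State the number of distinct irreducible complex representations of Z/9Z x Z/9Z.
81

Justification: The number of irreducible complex representations of a finite group equals its number of conjugacy classes. Z/9Z x Z/9Z is abelian of order 81, so every element is its own conjugacy class: 81 classes, so Z/9Z x Z/9Z (order 81) has exactly 81 irreducible complex representations.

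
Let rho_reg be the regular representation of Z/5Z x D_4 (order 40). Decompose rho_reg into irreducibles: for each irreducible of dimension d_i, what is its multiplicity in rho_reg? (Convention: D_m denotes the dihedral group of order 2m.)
Each irreducible V_i of dimension d_i appears with multiplicity d_i, i.e. rho_reg = (direct sum over all irreducibles V_i) d_i V_i. The irreducible dimensions for Z/5Z x D_4 are 1, 1, 1, 1, 1, 1, 1, 1, 1, 1, 1, 1, 1, 1, 1, 1, 1, 1, 1, 1, 2, 2, 2, 2, 2: 20 irreducibles of dimension 1, each with multiplicity 1; 5 irreducibles of dimension 2, each with multiplicity 2. Total dimension 20*1*1 + 5*2*2 = 40 = |G|.

Details: General theorem: in the regular representation of a finite group G, each irreducible appears with multiplicity equal to its dimension. Check: dim(rho_reg) = sum d_i^2 = 1 + 1 + 1 + 1 + 1 + 1 + 1 + 1 + 1 + 1 + 1 + 1 + 1 + 1 + 1 + 1 + 1 + 1 + 1 + 1 + 4 + 4 + 4 + 4 + 4 = 40 = |G|.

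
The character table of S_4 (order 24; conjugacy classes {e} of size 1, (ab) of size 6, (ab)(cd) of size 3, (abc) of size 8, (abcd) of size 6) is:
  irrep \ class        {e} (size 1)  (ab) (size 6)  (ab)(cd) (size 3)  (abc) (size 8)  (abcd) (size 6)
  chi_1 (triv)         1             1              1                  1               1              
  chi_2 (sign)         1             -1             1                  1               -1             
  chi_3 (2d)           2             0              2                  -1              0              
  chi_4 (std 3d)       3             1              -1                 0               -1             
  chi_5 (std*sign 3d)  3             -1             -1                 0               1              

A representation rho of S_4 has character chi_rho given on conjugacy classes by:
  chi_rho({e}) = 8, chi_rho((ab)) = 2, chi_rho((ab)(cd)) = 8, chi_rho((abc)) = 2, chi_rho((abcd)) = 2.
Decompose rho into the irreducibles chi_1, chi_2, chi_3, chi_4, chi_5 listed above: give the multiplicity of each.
Multiplicities: chi_1: 3, chi_2: 1, chi_3: 2, chi_4: 0, chi_5: 0.

Justification: Use <chi_rho, chi> = (1/|G|) sum_C |C| * chi_rho(C) * conj(chi(C)) with |G| = 24 for each irreducible chi in the table:
  <chi_rho, chi_1> = (1/24)[1*(8)*conj(1) + 6*(2)*conj(1) + 3*(8)*conj(1) + 8*(2)*conj(1) + 6*(2)*conj(1)]
      = (1/24)[(8) + (12) + (24) + (16) + (12)] = 72/24 = 3
  <chi_rho, chi_2> = (1/24)[1*(8)*conj(1) + 6*(2)*conj(-1) + 3*(8)*conj(1) + 8*(2)*conj(1) + 6*(2)*conj(-1)]
      = (1/24)[(8) + (-12) + (24) + (16) + (-12)] = 24/24 = 1
  <chi_rho, chi_3> = (1/24)[1*(8)*conj(2) + 6*(2)*conj(0) + 3*(8)*conj(2) + 8*(2)*conj(-1) + 6*(2)*conj(0)]
      = (1/24)[(16) + (0) + (48) + (-16) + (0)] = 48/24 = 2
  <chi_rho, chi_4> = (1/24)[1*(8)*conj(3) + 6*(2)*conj(1) + 3*(8)*conj(-1) + 8*(2)*conj(0) + 6*(2)*conj(-1)]
      = (1/24)[(24) + (12) + (-24) + (0) + (-12)] = 0/24 = 0
  <chi_rho, chi_5> = (1/24)[1*(8)*conj(3) + 6*(2)*conj(-1) + 3*(8)*conj(-1) + 8*(2)*conj(0) + 6*(2)*conj(1)]
      = (1/24)[(24) + (-12) + (-24) + (0) + (12)] = 0/24 = 0
Dimension check: dim(rho) = sum (mult * dim) = 3*1 + 1*1 + 2*2 + 0*3 + 0*3 = 8 = chi_rho(e) = 8.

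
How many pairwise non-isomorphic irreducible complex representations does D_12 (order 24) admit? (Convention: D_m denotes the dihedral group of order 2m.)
9

Reasoning: The number of irreducible complex representations of a finite group equals its number of conjugacy classes. D_12 has 9 conjugacy classes (n/2 + 3 for n even), so D_12 (order 24) has exactly 9 irreducible complex representations.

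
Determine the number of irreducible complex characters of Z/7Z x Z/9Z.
63

Justification: The number of irreducible complex representations of a finite group equals its number of conjugacy classes. Z/7Z x Z/9Z is abelian of order 63, so every element is its own conjugacy class: 63 classes, so Z/7Z x Z/9Z (order 63) has exactly 63 irreducible complex representations.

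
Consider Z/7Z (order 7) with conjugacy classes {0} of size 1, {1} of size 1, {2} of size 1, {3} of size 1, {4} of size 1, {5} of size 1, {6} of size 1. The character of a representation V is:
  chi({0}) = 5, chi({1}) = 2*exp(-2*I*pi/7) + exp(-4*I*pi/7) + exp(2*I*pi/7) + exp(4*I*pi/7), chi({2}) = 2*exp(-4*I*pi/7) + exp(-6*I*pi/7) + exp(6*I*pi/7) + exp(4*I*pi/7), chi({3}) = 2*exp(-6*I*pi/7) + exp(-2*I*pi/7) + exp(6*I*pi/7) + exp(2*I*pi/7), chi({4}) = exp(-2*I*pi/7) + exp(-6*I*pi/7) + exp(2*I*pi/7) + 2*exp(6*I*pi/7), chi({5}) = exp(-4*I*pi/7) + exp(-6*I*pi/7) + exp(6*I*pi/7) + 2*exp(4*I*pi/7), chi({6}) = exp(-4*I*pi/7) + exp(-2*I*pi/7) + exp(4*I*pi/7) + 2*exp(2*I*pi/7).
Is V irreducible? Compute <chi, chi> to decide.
Not irreducible (reducible): <chi, chi> = 7 > 1.

Justification: <chi, chi> = (1/|G|) sum_C |C| * |chi(C)|^2 = (1/7)[1*|5|^2 + 1*|2*exp(-2*I*pi/7) + exp(-4*I*pi/7) + exp(2*I*pi/7) + exp(4*I*pi/7)|^2 + 1*|2*exp(-4*I*pi/7) + exp(-6*I*pi/7) + exp(6*I*pi/7) + exp(4*I*pi/7)|^2 + 1*|2*exp(-6*I*pi/7) + exp(-2*I*pi/7) + exp(6*I*pi/7) + exp(2*I*pi/7)|^2 + 1*|exp(-2*I*pi/7) + exp(-6*I*pi/7) + exp(2*I*pi/7) + 2*exp(6*I*pi/7)|^2 + 1*|exp(-4*I*pi/7) + exp(-6*I*pi/7) + exp(6*I*pi/7) + 2*exp(4*I*pi/7)|^2 + 1*|exp(-4*I*pi/7) + exp(-2*I*pi/7) + exp(4*I*pi/7) + 2*exp(2*I*pi/7)|^2]
  = (1/7)[(25) + (7 + 3*exp(-2*I*pi/7) + 2*exp(-4*I*pi/7) + 4*exp(-6*I*pi/7) + 4*exp(6*I*pi/7) + 2*exp(4*I*pi/7) + 3*exp(2*I*pi/7)) + (7 + 4*exp(-2*I*pi/7) + 3*exp(-4*I*pi/7) + 2*exp(-6*I*pi/7) + 2*exp(6*I*pi/7) + 3*exp(4*I*pi/7) + 4*exp(2*I*pi/7)) + (7 + 4*exp(-4*I*pi/7) + 2*exp(-2*I*pi/7) + 3*exp(-6*I*pi/7) + 3*exp(6*I*pi/7) + 2*exp(2*I*pi/7) + 4*exp(4*I*pi/7)) + (7 + 4*exp(-4*I*pi/7) + 2*exp(-2*I*pi/7) + 3*exp(-6*I*pi/7) + 3*exp(6*I*pi/7) + 2*exp(2*I*pi/7) + 4*exp(4*I*pi/7)) + (7 + 4*exp(-2*I*pi/7) + 3*exp(-4*I*pi/7) + 2*exp(-6*I*pi/7) + 2*exp(6*I*pi/7) + 3*exp(4*I*pi/7) + 4*exp(2*I*pi/7)) + (7 + 3*exp(-2*I*pi/7) + 2*exp(-4*I*pi/7) + 4*exp(-6*I*pi/7) + 4*exp(6*I*pi/7) + 2*exp(4*I*pi/7) + 3*exp(2*I*pi/7))] = 49/7 = 7.
(Exp terms are combined using exp(i*s)*conj(exp(i*t)) = exp(i*(s-t)), and sums of them are collapsed using the identity that for every m > 1 the m distinct m-th roots of unity sum to 0, e.g. 1 + exp(2*I*pi/3) + exp(-2*I*pi/3) = 0.)
A character is irreducible iff <chi, chi> = 1, so this representation is reducible.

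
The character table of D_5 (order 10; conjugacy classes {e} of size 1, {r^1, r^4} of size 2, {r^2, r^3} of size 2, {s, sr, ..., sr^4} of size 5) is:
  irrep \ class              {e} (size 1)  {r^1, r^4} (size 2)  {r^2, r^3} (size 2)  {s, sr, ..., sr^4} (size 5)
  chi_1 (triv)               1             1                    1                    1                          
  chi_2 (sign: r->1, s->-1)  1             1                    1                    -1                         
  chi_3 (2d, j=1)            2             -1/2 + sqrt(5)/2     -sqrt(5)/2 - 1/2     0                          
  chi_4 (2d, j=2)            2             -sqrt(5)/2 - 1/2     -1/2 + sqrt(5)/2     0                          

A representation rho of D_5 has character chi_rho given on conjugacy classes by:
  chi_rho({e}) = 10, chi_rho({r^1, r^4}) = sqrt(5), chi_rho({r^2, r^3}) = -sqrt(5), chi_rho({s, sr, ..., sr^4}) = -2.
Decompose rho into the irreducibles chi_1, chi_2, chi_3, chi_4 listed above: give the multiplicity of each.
Multiplicities: chi_1: 0, chi_2: 2, chi_3: 3, chi_4: 1.

Argument: Use <chi_rho, chi> = (1/|G|) sum_C |C| * chi_rho(C) * conj(chi(C)) with |G| = 10 for each irreducible chi in the table:
  <chi_rho, chi_1> = (1/10)[1*(10)*conj(1) + 2*(sqrt(5))*conj(1) + 2*(-sqrt(5))*conj(1) + 5*(-2)*conj(1)]
      = (1/10)[(10) + (2*sqrt(5)) + (-2*sqrt(5)) + (-10)] = 0/10 = 0
  <chi_rho, chi_2> = (1/10)[1*(10)*conj(1) + 2*(sqrt(5))*conj(1) + 2*(-sqrt(5))*conj(1) + 5*(-2)*conj(-1)]
      = (1/10)[(10) + (2*sqrt(5)) + (-2*sqrt(5)) + (10)] = 20/10 = 2
  <chi_rho, chi_3> = (1/10)[1*(10)*conj(2) + 2*(sqrt(5))*conj(-1/2 + sqrt(5)/2) + 2*(-sqrt(5))*conj(-sqrt(5)/2 - 1/2) + 5*(-2)*conj(0)]
      = (1/10)[(20) + (5 - sqrt(5)) + (sqrt(5) + 5) + (0)] = 30/10 = 3
  <chi_rho, chi_4> = (1/10)[1*(10)*conj(2) + 2*(sqrt(5))*conj(-sqrt(5)/2 - 1/2) + 2*(-sqrt(5))*conj(-1/2 + sqrt(5)/2) + 5*(-2)*conj(0)]
      = (1/10)[(20) + (-5 - sqrt(5)) + (-5 + sqrt(5)) + (0)] = 10/10 = 1
Dimension check: dim(rho) = sum (mult * dim) = 0*1 + 2*1 + 3*2 + 1*2 = 10 = chi_rho(e) = 10.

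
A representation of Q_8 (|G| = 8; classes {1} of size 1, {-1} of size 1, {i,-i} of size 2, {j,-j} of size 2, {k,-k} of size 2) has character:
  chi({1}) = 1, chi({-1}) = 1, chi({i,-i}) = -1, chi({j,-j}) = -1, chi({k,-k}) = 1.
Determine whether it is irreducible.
Irreducible: <chi, chi> = 1.

Solution. <chi, chi> = (1/|G|) sum_C |C| * |chi(C)|^2 = (1/8)[1*|1|^2 + 1*|1|^2 + 2*|-1|^2 + 2*|-1|^2 + 2*|1|^2]
  = (1/8)[(1) + (1) + (2) + (2) + (2)] = 8/8 = 1.
A character is irreducible iff <chi, chi> = 1, so this representation is irreducible.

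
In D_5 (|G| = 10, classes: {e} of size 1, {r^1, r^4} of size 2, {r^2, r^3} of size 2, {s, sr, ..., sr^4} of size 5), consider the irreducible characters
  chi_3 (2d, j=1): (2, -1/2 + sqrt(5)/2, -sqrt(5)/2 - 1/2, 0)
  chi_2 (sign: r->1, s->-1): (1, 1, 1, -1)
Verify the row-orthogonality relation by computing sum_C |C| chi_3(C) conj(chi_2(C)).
Sum = 0; so <chi_3, chi_2> = 0 (distinct irreducibles are orthogonal).

Justification: Compute term by term over conjugacy classes (|C| * chi_3(C) * conj(chi_2(C))):
  1*(2)*conj(1) + 2*(-1/2 + sqrt(5)/2)*conj(1) + 2*(-sqrt(5)/2 - 1/2)*conj(1) + 5*(0)*conj(-1)
  = (2) + (-1 + sqrt(5)) + (-sqrt(5) - 1) + (0)
  = 0.
Dividing by |G| = 10 gives 0/10 = 0, matching the row-orthogonality relation <chi_3, chi_2> = [chi_3 = chi_2].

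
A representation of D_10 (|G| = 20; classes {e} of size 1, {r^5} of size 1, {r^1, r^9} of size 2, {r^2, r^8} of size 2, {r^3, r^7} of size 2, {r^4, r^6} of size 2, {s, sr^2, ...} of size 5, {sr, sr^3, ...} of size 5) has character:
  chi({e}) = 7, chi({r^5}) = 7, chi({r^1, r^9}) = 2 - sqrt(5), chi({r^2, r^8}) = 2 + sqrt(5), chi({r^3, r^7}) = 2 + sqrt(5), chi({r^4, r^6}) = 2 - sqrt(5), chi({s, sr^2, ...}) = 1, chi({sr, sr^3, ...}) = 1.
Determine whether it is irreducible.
Not irreducible (reducible): <chi, chi> = 9 > 1.

Details: <chi, chi> = (1/|G|) sum_C |C| * |chi(C)|^2 = (1/20)[1*|7|^2 + 1*|7|^2 + 2*|2 - sqrt(5)|^2 + 2*|2 + sqrt(5)|^2 + 2*|2 + sqrt(5)|^2 + 2*|2 - sqrt(5)|^2 + 5*|1|^2 + 5*|1|^2]
  = (1/20)[(49) + (49) + (18 - 8*sqrt(5)) + (8*sqrt(5) + 18) + (8*sqrt(5) + 18) + (18 - 8*sqrt(5)) + (5) + (5)] = 180/20 = 9.
A character is irreducible iff <chi, chi> = 1, so this representation is reducible.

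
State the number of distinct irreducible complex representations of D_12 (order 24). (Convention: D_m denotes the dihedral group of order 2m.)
9

Proof sketch: The number of irreducible complex representations of a finite group equals its number of conjugacy classes. D_12 has 9 conjugacy classes (n/2 + 3 for n even), so D_12 (order 24) has exactly 9 irreducible complex representations.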